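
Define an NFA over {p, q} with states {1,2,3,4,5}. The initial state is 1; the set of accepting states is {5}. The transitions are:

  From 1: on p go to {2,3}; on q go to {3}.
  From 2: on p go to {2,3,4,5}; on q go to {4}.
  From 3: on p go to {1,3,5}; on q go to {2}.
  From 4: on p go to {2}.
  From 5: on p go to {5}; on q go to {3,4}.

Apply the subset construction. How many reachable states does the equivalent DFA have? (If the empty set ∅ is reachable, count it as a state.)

12

Start state of the DFA: {1}.
{1} --p--> {2,3}  [new]
{1} --q--> {3}  [new]
{2,3} --p--> {1,2,3,4,5}  [new]
{2,3} --q--> {2,4}  [new]
{3} --p--> {1,3,5}  [new]
{3} --q--> {2}  [new]
{1,2,3,4,5} --p--> {1,2,3,4,5}  [seen]
{1,2,3,4,5} --q--> {2,3,4}  [new]
{2,4} --p--> {2,3,4,5}  [new]
{2,4} --q--> {4}  [new]
{1,3,5} --p--> {1,2,3,5}  [new]
{1,3,5} --q--> {2,3,4}  [seen]
{2} --p--> {2,3,4,5}  [seen]
{2} --q--> {4}  [seen]
{2,3,4} --p--> {1,2,3,4,5}  [seen]
{2,3,4} --q--> {2,4}  [seen]
{2,3,4,5} --p--> {1,2,3,4,5}  [seen]
{2,3,4,5} --q--> {2,3,4}  [seen]
{4} --p--> {2}  [seen]
{4} --q--> ∅  [new]
{1,2,3,5} --p--> {1,2,3,4,5}  [seen]
{1,2,3,5} --q--> {2,3,4}  [seen]
∅ --p--> ∅  [seen]
∅ --q--> ∅  [seen]
Reachable DFA states: {1}, {2,3}, {3}, {1,2,3,4,5}, {2,4}, {1,3,5}, {2}, {2,3,4}, {2,3,4,5}, {4}, {1,2,3,5}, ∅.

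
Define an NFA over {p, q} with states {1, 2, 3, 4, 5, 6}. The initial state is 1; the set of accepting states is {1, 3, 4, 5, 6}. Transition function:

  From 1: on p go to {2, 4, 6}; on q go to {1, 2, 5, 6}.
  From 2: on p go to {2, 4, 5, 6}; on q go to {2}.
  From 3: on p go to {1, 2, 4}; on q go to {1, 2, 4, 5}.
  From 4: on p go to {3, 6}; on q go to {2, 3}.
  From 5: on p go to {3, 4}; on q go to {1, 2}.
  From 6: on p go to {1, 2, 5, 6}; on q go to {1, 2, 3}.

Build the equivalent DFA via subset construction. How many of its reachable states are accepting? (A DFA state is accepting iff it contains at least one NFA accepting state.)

7

Start state of the DFA: {1}.
{1} --p--> {2, 4, 6}  [new]
{1} --q--> {1, 2, 5, 6}  [new]
{2, 4, 6} --p--> {1, 2, 3, 4, 5, 6}  [new]
{2, 4, 6} --q--> {1, 2, 3}  [new]
{1, 2, 5, 6} --p--> {1, 2, 3, 4, 5, 6}  [seen]
{1, 2, 5, 6} --q--> {1, 2, 3, 5, 6}  [new]
{1, 2, 3, 4, 5, 6} --p--> {1, 2, 3, 4, 5, 6}  [seen]
{1, 2, 3, 4, 5, 6} --q--> {1, 2, 3, 4, 5, 6}  [seen]
{1, 2, 3} --p--> {1, 2, 4, 5, 6}  [new]
{1, 2, 3} --q--> {1, 2, 4, 5, 6}  [seen]
{1, 2, 3, 5, 6} --p--> {1, 2, 3, 4, 5, 6}  [seen]
{1, 2, 3, 5, 6} --q--> {1, 2, 3, 4, 5, 6}  [seen]
{1, 2, 4, 5, 6} --p--> {1, 2, 3, 4, 5, 6}  [seen]
{1, 2, 4, 5, 6} --q--> {1, 2, 3, 5, 6}  [seen]
Reachable DFA states: {1}, {2, 4, 6}, {1, 2, 5, 6}, {1, 2, 3, 4, 5, 6}, {1, 2, 3}, {1, 2, 3, 5, 6}, {1, 2, 4, 5, 6}.
Accepting DFA states (contain an NFA accepting state): {1}, {2, 4, 6}, {1, 2, 5, 6}, {1, 2, 3, 4, 5, 6}, {1, 2, 3}, {1, 2, 3, 5, 6}, {1, 2, 4, 5, 6}.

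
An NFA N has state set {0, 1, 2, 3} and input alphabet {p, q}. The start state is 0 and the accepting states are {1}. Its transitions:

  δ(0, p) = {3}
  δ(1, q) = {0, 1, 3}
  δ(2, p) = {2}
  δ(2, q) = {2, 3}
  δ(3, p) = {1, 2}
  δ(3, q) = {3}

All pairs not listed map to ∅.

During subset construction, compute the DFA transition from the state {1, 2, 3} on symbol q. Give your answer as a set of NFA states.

δ(1,q) = {0, 1, 3}; δ(2,q) = {2, 3}; δ(3,q) = {3}.
Union: {0, 1, 2, 3}.

{0, 1, 2, 3}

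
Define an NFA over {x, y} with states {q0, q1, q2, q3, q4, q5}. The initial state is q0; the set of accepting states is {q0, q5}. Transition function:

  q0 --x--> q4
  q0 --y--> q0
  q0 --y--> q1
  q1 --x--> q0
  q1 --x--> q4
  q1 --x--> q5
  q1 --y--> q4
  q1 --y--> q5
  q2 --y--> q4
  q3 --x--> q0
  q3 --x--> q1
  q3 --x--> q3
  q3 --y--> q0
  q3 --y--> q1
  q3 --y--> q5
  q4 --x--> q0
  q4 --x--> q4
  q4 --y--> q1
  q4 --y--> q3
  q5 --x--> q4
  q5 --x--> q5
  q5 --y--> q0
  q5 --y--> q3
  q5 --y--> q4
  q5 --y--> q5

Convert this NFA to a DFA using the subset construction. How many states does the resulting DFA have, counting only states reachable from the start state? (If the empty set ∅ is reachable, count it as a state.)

Start state of the DFA: {q0}.
{q0} --x--> {q4}  [new]
{q0} --y--> {q0, q1}  [new]
{q4} --x--> {q0, q4}  [new]
{q4} --y--> {q1, q3}  [new]
{q0, q1} --x--> {q0, q4, q5}  [new]
{q0, q1} --y--> {q0, q1, q4, q5}  [new]
{q0, q4} --x--> {q0, q4}  [seen]
{q0, q4} --y--> {q0, q1, q3}  [new]
{q1, q3} --x--> {q0, q1, q3, q4, q5}  [new]
{q1, q3} --y--> {q0, q1, q4, q5}  [seen]
{q0, q4, q5} --x--> {q0, q4, q5}  [seen]
{q0, q4, q5} --y--> {q0, q1, q3, q4, q5}  [seen]
{q0, q1, q4, q5} --x--> {q0, q4, q5}  [seen]
{q0, q1, q4, q5} --y--> {q0, q1, q3, q4, q5}  [seen]
{q0, q1, q3} --x--> {q0, q1, q3, q4, q5}  [seen]
{q0, q1, q3} --y--> {q0, q1, q4, q5}  [seen]
{q0, q1, q3, q4, q5} --x--> {q0, q1, q3, q4, q5}  [seen]
{q0, q1, q3, q4, q5} --y--> {q0, q1, q3, q4, q5}  [seen]
Reachable DFA states: {q0}, {q4}, {q0, q1}, {q0, q4}, {q1, q3}, {q0, q4, q5}, {q0, q1, q4, q5}, {q0, q1, q3}, {q0, q1, q3, q4, q5}.

9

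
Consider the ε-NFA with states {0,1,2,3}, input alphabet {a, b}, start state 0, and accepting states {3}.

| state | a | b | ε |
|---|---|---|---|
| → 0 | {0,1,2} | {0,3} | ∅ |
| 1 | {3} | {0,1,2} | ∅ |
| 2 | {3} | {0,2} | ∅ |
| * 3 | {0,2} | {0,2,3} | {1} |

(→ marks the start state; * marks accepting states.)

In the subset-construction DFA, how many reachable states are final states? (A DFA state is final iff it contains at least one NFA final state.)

2

Start state of the DFA: {0} (ε-closure of the NFA start).
{0} --a--> {0,1,2}  [new]
{0} --b--> {0,1,3}  [new]
{0,1,2} --a--> {0,1,2,3}  [new]
{0,1,2} --b--> {0,1,2,3}  [seen]
{0,1,3} --a--> {0,1,2,3}  [seen]
{0,1,3} --b--> {0,1,2,3}  [seen]
{0,1,2,3} --a--> {0,1,2,3}  [seen]
{0,1,2,3} --b--> {0,1,2,3}  [seen]
Reachable DFA states: {0}, {0,1,2}, {0,1,3}, {0,1,2,3}.
Accepting DFA states (contain an NFA accepting state): {0,1,3}, {0,1,2,3}.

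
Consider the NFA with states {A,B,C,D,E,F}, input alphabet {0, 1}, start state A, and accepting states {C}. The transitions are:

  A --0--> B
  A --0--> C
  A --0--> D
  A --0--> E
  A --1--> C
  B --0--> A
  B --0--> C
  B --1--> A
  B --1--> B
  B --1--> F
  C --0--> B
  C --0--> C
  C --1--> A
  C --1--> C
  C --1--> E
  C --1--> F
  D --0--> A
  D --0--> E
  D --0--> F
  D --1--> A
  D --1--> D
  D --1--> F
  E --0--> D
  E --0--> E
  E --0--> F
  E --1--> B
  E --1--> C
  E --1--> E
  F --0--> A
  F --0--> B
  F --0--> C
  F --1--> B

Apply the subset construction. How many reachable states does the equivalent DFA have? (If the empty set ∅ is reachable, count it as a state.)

9

Start state of the DFA: {A}.
{A} --0--> {B,C,D,E}  [new]
{A} --1--> {C}  [new]
{B,C,D,E} --0--> {A,B,C,D,E,F}  [new]
{B,C,D,E} --1--> {A,B,C,D,E,F}  [seen]
{C} --0--> {B,C}  [new]
{C} --1--> {A,C,E,F}  [new]
{A,B,C,D,E,F} --0--> {A,B,C,D,E,F}  [seen]
{A,B,C,D,E,F} --1--> {A,B,C,D,E,F}  [seen]
{B,C} --0--> {A,B,C}  [new]
{B,C} --1--> {A,B,C,E,F}  [new]
{A,C,E,F} --0--> {A,B,C,D,E,F}  [seen]
{A,C,E,F} --1--> {A,B,C,E,F}  [seen]
{A,B,C} --0--> {A,B,C,D,E}  [new]
{A,B,C} --1--> {A,B,C,E,F}  [seen]
{A,B,C,E,F} --0--> {A,B,C,D,E,F}  [seen]
{A,B,C,E,F} --1--> {A,B,C,E,F}  [seen]
{A,B,C,D,E} --0--> {A,B,C,D,E,F}  [seen]
{A,B,C,D,E} --1--> {A,B,C,D,E,F}  [seen]
Reachable DFA states: {A}, {B,C,D,E}, {C}, {A,B,C,D,E,F}, {B,C}, {A,C,E,F}, {A,B,C}, {A,B,C,E,F}, {A,B,C,D,E}.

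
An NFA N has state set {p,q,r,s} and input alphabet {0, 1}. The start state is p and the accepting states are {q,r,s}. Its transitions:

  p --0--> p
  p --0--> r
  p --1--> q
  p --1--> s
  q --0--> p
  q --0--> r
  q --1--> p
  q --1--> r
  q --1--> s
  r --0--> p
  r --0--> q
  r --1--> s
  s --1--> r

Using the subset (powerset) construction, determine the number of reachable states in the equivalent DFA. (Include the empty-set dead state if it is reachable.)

7

Start state of the DFA: {p}.
{p} --0--> {p,r}  [new]
{p} --1--> {q,s}  [new]
{p,r} --0--> {p,q,r}  [new]
{p,r} --1--> {q,s}  [seen]
{q,s} --0--> {p,r}  [seen]
{q,s} --1--> {p,r,s}  [new]
{p,q,r} --0--> {p,q,r}  [seen]
{p,q,r} --1--> {p,q,r,s}  [new]
{p,r,s} --0--> {p,q,r}  [seen]
{p,r,s} --1--> {q,r,s}  [new]
{p,q,r,s} --0--> {p,q,r}  [seen]
{p,q,r,s} --1--> {p,q,r,s}  [seen]
{q,r,s} --0--> {p,q,r}  [seen]
{q,r,s} --1--> {p,r,s}  [seen]
Reachable DFA states: {p}, {p,r}, {q,s}, {p,q,r}, {p,r,s}, {p,q,r,s}, {q,r,s}.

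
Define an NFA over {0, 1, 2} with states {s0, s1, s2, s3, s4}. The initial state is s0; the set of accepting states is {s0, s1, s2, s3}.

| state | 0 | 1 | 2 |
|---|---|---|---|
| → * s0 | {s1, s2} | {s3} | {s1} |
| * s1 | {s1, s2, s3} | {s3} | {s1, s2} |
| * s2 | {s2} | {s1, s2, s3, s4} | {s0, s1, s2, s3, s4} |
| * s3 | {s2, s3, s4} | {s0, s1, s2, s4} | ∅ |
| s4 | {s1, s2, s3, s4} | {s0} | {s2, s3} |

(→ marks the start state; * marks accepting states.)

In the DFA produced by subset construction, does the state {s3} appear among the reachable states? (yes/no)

yes

Start state of the DFA: {s0}.
{s0} --0--> {s1, s2}  [new]
{s0} --1--> {s3}  [new]
{s0} --2--> {s1}  [new]
{s1, s2} --0--> {s1, s2, s3}  [new]
{s1, s2} --1--> {s1, s2, s3, s4}  [new]
{s1, s2} --2--> {s0, s1, s2, s3, s4}  [new]
{s3} --0--> {s2, s3, s4}  [new]
{s3} --1--> {s0, s1, s2, s4}  [new]
{s3} --2--> ∅  [new]
{s1} --0--> {s1, s2, s3}  [seen]
{s1} --1--> {s3}  [seen]
{s1} --2--> {s1, s2}  [seen]
{s1, s2, s3} --0--> {s1, s2, s3, s4}  [seen]
{s1, s2, s3} --1--> {s0, s1, s2, s3, s4}  [seen]
{s1, s2, s3} --2--> {s0, s1, s2, s3, s4}  [seen]
{s1, s2, s3, s4} --0--> {s1, s2, s3, s4}  [seen]
{s1, s2, s3, s4} --1--> {s0, s1, s2, s3, s4}  [seen]
{s1, s2, s3, s4} --2--> {s0, s1, s2, s3, s4}  [seen]
{s0, s1, s2, s3, s4} --0--> {s1, s2, s3, s4}  [seen]
{s0, s1, s2, s3, s4} --1--> {s0, s1, s2, s3, s4}  [seen]
{s0, s1, s2, s3, s4} --2--> {s0, s1, s2, s3, s4}  [seen]
{s2, s3, s4} --0--> {s1, s2, s3, s4}  [seen]
{s2, s3, s4} --1--> {s0, s1, s2, s3, s4}  [seen]
{s2, s3, s4} --2--> {s0, s1, s2, s3, s4}  [seen]
{s0, s1, s2, s4} --0--> {s1, s2, s3, s4}  [seen]
{s0, s1, s2, s4} --1--> {s0, s1, s2, s3, s4}  [seen]
{s0, s1, s2, s4} --2--> {s0, s1, s2, s3, s4}  [seen]
∅ --0--> ∅  [seen]
∅ --1--> ∅  [seen]
∅ --2--> ∅  [seen]
Reachable DFA states: {s0}, {s1, s2}, {s3}, {s1}, {s1, s2, s3}, {s1, s2, s3, s4}, {s0, s1, s2, s3, s4}, {s2, s3, s4}, {s0, s1, s2, s4}, ∅.
{s3} is among them.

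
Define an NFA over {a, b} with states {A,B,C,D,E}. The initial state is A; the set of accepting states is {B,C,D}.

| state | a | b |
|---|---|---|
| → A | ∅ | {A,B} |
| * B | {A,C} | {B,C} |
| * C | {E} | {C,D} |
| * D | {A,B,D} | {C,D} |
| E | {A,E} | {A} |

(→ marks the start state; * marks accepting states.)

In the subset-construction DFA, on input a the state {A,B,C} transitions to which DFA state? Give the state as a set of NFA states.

{A,C,E}

δ(A,a) = ∅; δ(B,a) = {A,C}; δ(C,a) = {E}.
Union: {A,C,E}.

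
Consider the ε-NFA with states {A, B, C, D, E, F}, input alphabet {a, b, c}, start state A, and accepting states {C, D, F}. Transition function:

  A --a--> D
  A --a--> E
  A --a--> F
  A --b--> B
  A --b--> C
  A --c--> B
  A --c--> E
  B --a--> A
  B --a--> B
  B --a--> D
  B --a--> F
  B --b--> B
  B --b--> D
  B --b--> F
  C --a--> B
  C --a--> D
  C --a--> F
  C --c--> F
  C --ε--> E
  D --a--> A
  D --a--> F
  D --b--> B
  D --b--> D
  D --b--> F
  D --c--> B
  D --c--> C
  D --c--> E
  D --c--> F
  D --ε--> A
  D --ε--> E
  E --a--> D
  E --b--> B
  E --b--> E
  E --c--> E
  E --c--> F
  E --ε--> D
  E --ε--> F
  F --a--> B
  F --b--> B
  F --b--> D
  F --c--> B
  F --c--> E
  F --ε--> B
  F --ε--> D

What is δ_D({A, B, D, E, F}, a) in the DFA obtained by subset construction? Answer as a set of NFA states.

δ(A,a) = {D, E, F}; δ(B,a) = {A, B, D, F}; δ(D,a) = {A, F}; δ(E,a) = {D}; δ(F,a) = {B}.
Union: {A, B, D, E, F}.

{A, B, D, E, F}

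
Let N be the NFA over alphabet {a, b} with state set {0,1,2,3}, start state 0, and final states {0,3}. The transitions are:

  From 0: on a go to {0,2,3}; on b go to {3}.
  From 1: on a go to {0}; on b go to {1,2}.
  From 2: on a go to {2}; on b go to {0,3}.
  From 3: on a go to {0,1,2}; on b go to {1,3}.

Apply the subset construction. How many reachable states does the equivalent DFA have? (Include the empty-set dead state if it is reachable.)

8

Start state of the DFA: {0}.
{0} --a--> {0,2,3}  [new]
{0} --b--> {3}  [new]
{0,2,3} --a--> {0,1,2,3}  [new]
{0,2,3} --b--> {0,1,3}  [new]
{3} --a--> {0,1,2}  [new]
{3} --b--> {1,3}  [new]
{0,1,2,3} --a--> {0,1,2,3}  [seen]
{0,1,2,3} --b--> {0,1,2,3}  [seen]
{0,1,3} --a--> {0,1,2,3}  [seen]
{0,1,3} --b--> {1,2,3}  [new]
{0,1,2} --a--> {0,2,3}  [seen]
{0,1,2} --b--> {0,1,2,3}  [seen]
{1,3} --a--> {0,1,2}  [seen]
{1,3} --b--> {1,2,3}  [seen]
{1,2,3} --a--> {0,1,2}  [seen]
{1,2,3} --b--> {0,1,2,3}  [seen]
Reachable DFA states: {0}, {0,2,3}, {3}, {0,1,2,3}, {0,1,3}, {0,1,2}, {1,3}, {1,2,3}.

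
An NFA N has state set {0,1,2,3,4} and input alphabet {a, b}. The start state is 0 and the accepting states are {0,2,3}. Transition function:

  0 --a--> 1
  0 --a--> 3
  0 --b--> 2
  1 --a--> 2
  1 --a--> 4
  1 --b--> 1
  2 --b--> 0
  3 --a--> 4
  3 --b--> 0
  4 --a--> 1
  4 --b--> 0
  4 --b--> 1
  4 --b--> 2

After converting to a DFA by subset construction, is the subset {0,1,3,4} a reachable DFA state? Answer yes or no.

Start state of the DFA: {0}.
{0} --a--> {1,3}  [new]
{0} --b--> {2}  [new]
{1,3} --a--> {2,4}  [new]
{1,3} --b--> {0,1}  [new]
{2} --a--> ∅  [new]
{2} --b--> {0}  [seen]
{2,4} --a--> {1}  [new]
{2,4} --b--> {0,1,2}  [new]
{0,1} --a--> {1,2,3,4}  [new]
{0,1} --b--> {1,2}  [new]
∅ --a--> ∅  [seen]
∅ --b--> ∅  [seen]
{1} --a--> {2,4}  [seen]
{1} --b--> {1}  [seen]
{0,1,2} --a--> {1,2,3,4}  [seen]
{0,1,2} --b--> {0,1,2}  [seen]
{1,2,3,4} --a--> {1,2,4}  [new]
{1,2,3,4} --b--> {0,1,2}  [seen]
{1,2} --a--> {2,4}  [seen]
{1,2} --b--> {0,1}  [seen]
{1,2,4} --a--> {1,2,4}  [seen]
{1,2,4} --b--> {0,1,2}  [seen]
Reachable DFA states: {0}, {1,3}, {2}, {2,4}, {0,1}, ∅, {1}, {0,1,2}, {1,2,3,4}, {1,2}, {1,2,4}.
{0,1,3,4} is not among them.

no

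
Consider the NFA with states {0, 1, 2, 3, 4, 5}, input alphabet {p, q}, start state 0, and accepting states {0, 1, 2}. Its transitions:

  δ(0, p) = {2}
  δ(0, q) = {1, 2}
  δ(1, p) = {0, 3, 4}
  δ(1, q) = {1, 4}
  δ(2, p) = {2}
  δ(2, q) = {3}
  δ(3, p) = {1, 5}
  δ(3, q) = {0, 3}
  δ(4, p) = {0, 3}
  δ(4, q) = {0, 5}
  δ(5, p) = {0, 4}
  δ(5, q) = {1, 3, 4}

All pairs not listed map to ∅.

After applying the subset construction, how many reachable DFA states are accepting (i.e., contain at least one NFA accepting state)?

Start state of the DFA: {0}.
{0} --p--> {2}  [new]
{0} --q--> {1, 2}  [new]
{2} --p--> {2}  [seen]
{2} --q--> {3}  [new]
{1, 2} --p--> {0, 2, 3, 4}  [new]
{1, 2} --q--> {1, 3, 4}  [new]
{3} --p--> {1, 5}  [new]
{3} --q--> {0, 3}  [new]
{0, 2, 3, 4} --p--> {0, 1, 2, 3, 5}  [new]
{0, 2, 3, 4} --q--> {0, 1, 2, 3, 5}  [seen]
{1, 3, 4} --p--> {0, 1, 3, 4, 5}  [new]
{1, 3, 4} --q--> {0, 1, 3, 4, 5}  [seen]
{1, 5} --p--> {0, 3, 4}  [new]
{1, 5} --q--> {1, 3, 4}  [seen]
{0, 3} --p--> {1, 2, 5}  [new]
{0, 3} --q--> {0, 1, 2, 3}  [new]
{0, 1, 2, 3, 5} --p--> {0, 1, 2, 3, 4, 5}  [new]
{0, 1, 2, 3, 5} --q--> {0, 1, 2, 3, 4}  [new]
{0, 1, 3, 4, 5} --p--> {0, 1, 2, 3, 4, 5}  [seen]
{0, 1, 3, 4, 5} --q--> {0, 1, 2, 3, 4, 5}  [seen]
{0, 3, 4} --p--> {0, 1, 2, 3, 5}  [seen]
{0, 3, 4} --q--> {0, 1, 2, 3, 5}  [seen]
{1, 2, 5} --p--> {0, 2, 3, 4}  [seen]
{1, 2, 5} --q--> {1, 3, 4}  [seen]
{0, 1, 2, 3} --p--> {0, 1, 2, 3, 4, 5}  [seen]
{0, 1, 2, 3} --q--> {0, 1, 2, 3, 4}  [seen]
{0, 1, 2, 3, 4, 5} --p--> {0, 1, 2, 3, 4, 5}  [seen]
{0, 1, 2, 3, 4, 5} --q--> {0, 1, 2, 3, 4, 5}  [seen]
{0, 1, 2, 3, 4} --p--> {0, 1, 2, 3, 4, 5}  [seen]
{0, 1, 2, 3, 4} --q--> {0, 1, 2, 3, 4, 5}  [seen]
Reachable DFA states: {0}, {2}, {1, 2}, {3}, {0, 2, 3, 4}, {1, 3, 4}, {1, 5}, {0, 3}, {0, 1, 2, 3, 5}, {0, 1, 3, 4, 5}, {0, 3, 4}, {1, 2, 5}, {0, 1, 2, 3}, {0, 1, 2, 3, 4, 5}, {0, 1, 2, 3, 4}.
Accepting DFA states (contain an NFA accepting state): {0}, {2}, {1, 2}, {0, 2, 3, 4}, {1, 3, 4}, {1, 5}, {0, 3}, {0, 1, 2, 3, 5}, {0, 1, 3, 4, 5}, {0, 3, 4}, {1, 2, 5}, {0, 1, 2, 3}, {0, 1, 2, 3, 4, 5}, {0, 1, 2, 3, 4}.

14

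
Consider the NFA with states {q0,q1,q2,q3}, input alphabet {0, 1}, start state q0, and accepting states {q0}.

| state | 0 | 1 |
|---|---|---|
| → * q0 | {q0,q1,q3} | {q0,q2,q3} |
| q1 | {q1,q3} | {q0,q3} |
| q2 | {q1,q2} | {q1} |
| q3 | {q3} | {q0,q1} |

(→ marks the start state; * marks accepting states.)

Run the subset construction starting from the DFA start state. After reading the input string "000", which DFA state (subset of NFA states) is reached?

Start: {q0}.
δ(q0,0) = {q0,q1,q3}.
Union: {q0,q1,q3}.
After 0: {q0,q1,q3}.
δ(q0,0) = {q0,q1,q3}; δ(q1,0) = {q1,q3}; δ(q3,0) = {q3}.
Union: {q0,q1,q3}.
After 0: {q0,q1,q3}.
δ(q0,0) = {q0,q1,q3}; δ(q1,0) = {q1,q3}; δ(q3,0) = {q3}.
Union: {q0,q1,q3}.
After 0: {q0,q1,q3}.

{q0,q1,q3}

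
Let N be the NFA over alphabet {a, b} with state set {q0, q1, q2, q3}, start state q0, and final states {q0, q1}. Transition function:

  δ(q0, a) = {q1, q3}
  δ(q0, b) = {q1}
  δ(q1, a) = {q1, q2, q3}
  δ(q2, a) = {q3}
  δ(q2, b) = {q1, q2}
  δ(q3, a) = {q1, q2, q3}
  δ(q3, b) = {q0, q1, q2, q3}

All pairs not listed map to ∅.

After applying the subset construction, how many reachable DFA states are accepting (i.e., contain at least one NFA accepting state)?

5

Start state of the DFA: {q0}.
{q0} --a--> {q1, q3}  [new]
{q0} --b--> {q1}  [new]
{q1, q3} --a--> {q1, q2, q3}  [new]
{q1, q3} --b--> {q0, q1, q2, q3}  [new]
{q1} --a--> {q1, q2, q3}  [seen]
{q1} --b--> ∅  [new]
{q1, q2, q3} --a--> {q1, q2, q3}  [seen]
{q1, q2, q3} --b--> {q0, q1, q2, q3}  [seen]
{q0, q1, q2, q3} --a--> {q1, q2, q3}  [seen]
{q0, q1, q2, q3} --b--> {q0, q1, q2, q3}  [seen]
∅ --a--> ∅  [seen]
∅ --b--> ∅  [seen]
Reachable DFA states: {q0}, {q1, q3}, {q1}, {q1, q2, q3}, {q0, q1, q2, q3}, ∅.
Accepting DFA states (contain an NFA accepting state): {q0}, {q1, q3}, {q1}, {q1, q2, q3}, {q0, q1, q2, q3}.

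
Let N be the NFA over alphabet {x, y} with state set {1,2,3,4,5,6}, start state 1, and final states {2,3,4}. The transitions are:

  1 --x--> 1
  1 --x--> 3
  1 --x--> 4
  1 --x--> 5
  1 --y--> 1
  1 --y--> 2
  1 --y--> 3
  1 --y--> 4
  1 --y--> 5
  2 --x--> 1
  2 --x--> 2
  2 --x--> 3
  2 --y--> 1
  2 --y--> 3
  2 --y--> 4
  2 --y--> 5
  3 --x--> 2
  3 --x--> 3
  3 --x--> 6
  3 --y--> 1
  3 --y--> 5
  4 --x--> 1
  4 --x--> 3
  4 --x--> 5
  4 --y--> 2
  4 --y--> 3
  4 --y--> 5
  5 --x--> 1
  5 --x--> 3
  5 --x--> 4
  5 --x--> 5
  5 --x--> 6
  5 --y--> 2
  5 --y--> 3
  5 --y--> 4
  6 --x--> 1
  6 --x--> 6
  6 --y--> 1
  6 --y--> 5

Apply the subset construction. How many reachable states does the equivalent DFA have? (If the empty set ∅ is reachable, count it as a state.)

4

Start state of the DFA: {1}.
{1} --x--> {1,3,4,5}  [new]
{1} --y--> {1,2,3,4,5}  [new]
{1,3,4,5} --x--> {1,2,3,4,5,6}  [new]
{1,3,4,5} --y--> {1,2,3,4,5}  [seen]
{1,2,3,4,5} --x--> {1,2,3,4,5,6}  [seen]
{1,2,3,4,5} --y--> {1,2,3,4,5}  [seen]
{1,2,3,4,5,6} --x--> {1,2,3,4,5,6}  [seen]
{1,2,3,4,5,6} --y--> {1,2,3,4,5}  [seen]
Reachable DFA states: {1}, {1,3,4,5}, {1,2,3,4,5}, {1,2,3,4,5,6}.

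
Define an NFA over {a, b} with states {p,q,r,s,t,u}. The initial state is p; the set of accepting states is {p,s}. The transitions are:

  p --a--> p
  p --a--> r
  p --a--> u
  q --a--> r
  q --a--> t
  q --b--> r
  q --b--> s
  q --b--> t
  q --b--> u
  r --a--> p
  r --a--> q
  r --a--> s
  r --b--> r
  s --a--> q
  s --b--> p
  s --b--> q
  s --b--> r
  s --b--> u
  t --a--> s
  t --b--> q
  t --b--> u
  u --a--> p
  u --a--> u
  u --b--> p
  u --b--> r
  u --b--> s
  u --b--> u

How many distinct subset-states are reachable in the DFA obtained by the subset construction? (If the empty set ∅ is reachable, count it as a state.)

6

Start state of the DFA: {p}.
{p} --a--> {p,r,u}  [new]
{p} --b--> ∅  [new]
{p,r,u} --a--> {p,q,r,s,u}  [new]
{p,r,u} --b--> {p,r,s,u}  [new]
∅ --a--> ∅  [seen]
∅ --b--> ∅  [seen]
{p,q,r,s,u} --a--> {p,q,r,s,t,u}  [new]
{p,q,r,s,u} --b--> {p,q,r,s,t,u}  [seen]
{p,r,s,u} --a--> {p,q,r,s,u}  [seen]
{p,r,s,u} --b--> {p,q,r,s,u}  [seen]
{p,q,r,s,t,u} --a--> {p,q,r,s,t,u}  [seen]
{p,q,r,s,t,u} --b--> {p,q,r,s,t,u}  [seen]
Reachable DFA states: {p}, {p,r,u}, ∅, {p,q,r,s,u}, {p,r,s,u}, {p,q,r,s,t,u}.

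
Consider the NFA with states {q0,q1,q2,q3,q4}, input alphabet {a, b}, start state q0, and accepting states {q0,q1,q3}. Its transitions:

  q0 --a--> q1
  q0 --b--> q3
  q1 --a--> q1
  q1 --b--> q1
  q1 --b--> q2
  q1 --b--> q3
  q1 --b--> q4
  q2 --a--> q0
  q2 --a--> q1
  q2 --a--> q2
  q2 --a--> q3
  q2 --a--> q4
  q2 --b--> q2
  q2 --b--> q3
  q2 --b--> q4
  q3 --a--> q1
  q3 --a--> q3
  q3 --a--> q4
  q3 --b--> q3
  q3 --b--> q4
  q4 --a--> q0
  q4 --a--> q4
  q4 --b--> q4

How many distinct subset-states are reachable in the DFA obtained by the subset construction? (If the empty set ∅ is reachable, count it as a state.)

8

Start state of the DFA: {q0}.
{q0} --a--> {q1}  [new]
{q0} --b--> {q3}  [new]
{q1} --a--> {q1}  [seen]
{q1} --b--> {q1,q2,q3,q4}  [new]
{q3} --a--> {q1,q3,q4}  [new]
{q3} --b--> {q3,q4}  [new]
{q1,q2,q3,q4} --a--> {q0,q1,q2,q3,q4}  [new]
{q1,q2,q3,q4} --b--> {q1,q2,q3,q4}  [seen]
{q1,q3,q4} --a--> {q0,q1,q3,q4}  [new]
{q1,q3,q4} --b--> {q1,q2,q3,q4}  [seen]
{q3,q4} --a--> {q0,q1,q3,q4}  [seen]
{q3,q4} --b--> {q3,q4}  [seen]
{q0,q1,q2,q3,q4} --a--> {q0,q1,q2,q3,q4}  [seen]
{q0,q1,q2,q3,q4} --b--> {q1,q2,q3,q4}  [seen]
{q0,q1,q3,q4} --a--> {q0,q1,q3,q4}  [seen]
{q0,q1,q3,q4} --b--> {q1,q2,q3,q4}  [seen]
Reachable DFA states: {q0}, {q1}, {q3}, {q1,q2,q3,q4}, {q1,q3,q4}, {q3,q4}, {q0,q1,q2,q3,q4}, {q0,q1,q3,q4}.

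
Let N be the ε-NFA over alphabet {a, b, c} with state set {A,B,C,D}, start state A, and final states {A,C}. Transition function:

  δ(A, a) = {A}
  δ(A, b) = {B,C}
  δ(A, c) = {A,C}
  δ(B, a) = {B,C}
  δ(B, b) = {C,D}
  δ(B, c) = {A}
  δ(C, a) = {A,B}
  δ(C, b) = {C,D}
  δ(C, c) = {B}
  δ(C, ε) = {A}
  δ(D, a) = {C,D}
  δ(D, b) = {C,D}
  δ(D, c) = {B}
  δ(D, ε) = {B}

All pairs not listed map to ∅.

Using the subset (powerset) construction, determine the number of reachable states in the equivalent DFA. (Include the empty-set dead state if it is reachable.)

5

Start state of the DFA: {A} (ε-closure of the NFA start).
{A} --a--> {A}  [seen]
{A} --b--> {A,B,C}  [new]
{A} --c--> {A,C}  [new]
{A,B,C} --a--> {A,B,C}  [seen]
{A,B,C} --b--> {A,B,C,D}  [new]
{A,B,C} --c--> {A,B,C}  [seen]
{A,C} --a--> {A,B}  [new]
{A,C} --b--> {A,B,C,D}  [seen]
{A,C} --c--> {A,B,C}  [seen]
{A,B,C,D} --a--> {A,B,C,D}  [seen]
{A,B,C,D} --b--> {A,B,C,D}  [seen]
{A,B,C,D} --c--> {A,B,C}  [seen]
{A,B} --a--> {A,B,C}  [seen]
{A,B} --b--> {A,B,C,D}  [seen]
{A,B} --c--> {A,C}  [seen]
Reachable DFA states: {A}, {A,B,C}, {A,C}, {A,B,C,D}, {A,B}.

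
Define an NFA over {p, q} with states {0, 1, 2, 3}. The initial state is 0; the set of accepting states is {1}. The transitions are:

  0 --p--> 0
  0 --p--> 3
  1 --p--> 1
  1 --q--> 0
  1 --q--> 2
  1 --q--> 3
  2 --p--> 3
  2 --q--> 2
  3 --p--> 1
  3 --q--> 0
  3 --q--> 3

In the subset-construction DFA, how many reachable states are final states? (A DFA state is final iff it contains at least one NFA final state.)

Start state of the DFA: {0}.
{0} --p--> {0, 3}  [new]
{0} --q--> ∅  [new]
{0, 3} --p--> {0, 1, 3}  [new]
{0, 3} --q--> {0, 3}  [seen]
∅ --p--> ∅  [seen]
∅ --q--> ∅  [seen]
{0, 1, 3} --p--> {0, 1, 3}  [seen]
{0, 1, 3} --q--> {0, 2, 3}  [new]
{0, 2, 3} --p--> {0, 1, 3}  [seen]
{0, 2, 3} --q--> {0, 2, 3}  [seen]
Reachable DFA states: {0}, {0, 3}, ∅, {0, 1, 3}, {0, 2, 3}.
Accepting DFA states (contain an NFA accepting state): {0, 1, 3}.

1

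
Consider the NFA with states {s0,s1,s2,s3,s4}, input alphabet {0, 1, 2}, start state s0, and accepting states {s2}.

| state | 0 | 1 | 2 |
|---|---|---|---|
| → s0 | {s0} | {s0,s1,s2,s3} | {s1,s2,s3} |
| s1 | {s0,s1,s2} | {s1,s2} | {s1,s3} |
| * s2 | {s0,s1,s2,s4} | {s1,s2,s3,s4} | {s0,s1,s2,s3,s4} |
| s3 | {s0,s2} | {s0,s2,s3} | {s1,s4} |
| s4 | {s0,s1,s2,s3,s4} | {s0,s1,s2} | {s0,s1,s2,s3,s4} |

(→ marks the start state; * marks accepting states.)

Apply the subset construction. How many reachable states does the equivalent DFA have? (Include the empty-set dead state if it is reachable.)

Start state of the DFA: {s0}.
{s0} --0--> {s0}  [seen]
{s0} --1--> {s0,s1,s2,s3}  [new]
{s0} --2--> {s1,s2,s3}  [new]
{s0,s1,s2,s3} --0--> {s0,s1,s2,s4}  [new]
{s0,s1,s2,s3} --1--> {s0,s1,s2,s3,s4}  [new]
{s0,s1,s2,s3} --2--> {s0,s1,s2,s3,s4}  [seen]
{s1,s2,s3} --0--> {s0,s1,s2,s4}  [seen]
{s1,s2,s3} --1--> {s0,s1,s2,s3,s4}  [seen]
{s1,s2,s3} --2--> {s0,s1,s2,s3,s4}  [seen]
{s0,s1,s2,s4} --0--> {s0,s1,s2,s3,s4}  [seen]
{s0,s1,s2,s4} --1--> {s0,s1,s2,s3,s4}  [seen]
{s0,s1,s2,s4} --2--> {s0,s1,s2,s3,s4}  [seen]
{s0,s1,s2,s3,s4} --0--> {s0,s1,s2,s3,s4}  [seen]
{s0,s1,s2,s3,s4} --1--> {s0,s1,s2,s3,s4}  [seen]
{s0,s1,s2,s3,s4} --2--> {s0,s1,s2,s3,s4}  [seen]
Reachable DFA states: {s0}, {s0,s1,s2,s3}, {s1,s2,s3}, {s0,s1,s2,s4}, {s0,s1,s2,s3,s4}.

5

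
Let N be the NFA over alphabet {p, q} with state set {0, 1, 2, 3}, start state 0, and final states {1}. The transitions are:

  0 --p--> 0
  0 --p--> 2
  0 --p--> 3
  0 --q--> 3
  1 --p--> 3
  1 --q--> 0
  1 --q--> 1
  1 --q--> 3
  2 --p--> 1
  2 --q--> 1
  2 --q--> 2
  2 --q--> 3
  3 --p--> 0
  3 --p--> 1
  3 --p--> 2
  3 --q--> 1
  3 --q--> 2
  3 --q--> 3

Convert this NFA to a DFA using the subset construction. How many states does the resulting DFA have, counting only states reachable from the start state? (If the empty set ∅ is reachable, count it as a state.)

6

Start state of the DFA: {0}.
{0} --p--> {0, 2, 3}  [new]
{0} --q--> {3}  [new]
{0, 2, 3} --p--> {0, 1, 2, 3}  [new]
{0, 2, 3} --q--> {1, 2, 3}  [new]
{3} --p--> {0, 1, 2}  [new]
{3} --q--> {1, 2, 3}  [seen]
{0, 1, 2, 3} --p--> {0, 1, 2, 3}  [seen]
{0, 1, 2, 3} --q--> {0, 1, 2, 3}  [seen]
{1, 2, 3} --p--> {0, 1, 2, 3}  [seen]
{1, 2, 3} --q--> {0, 1, 2, 3}  [seen]
{0, 1, 2} --p--> {0, 1, 2, 3}  [seen]
{0, 1, 2} --q--> {0, 1, 2, 3}  [seen]
Reachable DFA states: {0}, {0, 2, 3}, {3}, {0, 1, 2, 3}, {1, 2, 3}, {0, 1, 2}.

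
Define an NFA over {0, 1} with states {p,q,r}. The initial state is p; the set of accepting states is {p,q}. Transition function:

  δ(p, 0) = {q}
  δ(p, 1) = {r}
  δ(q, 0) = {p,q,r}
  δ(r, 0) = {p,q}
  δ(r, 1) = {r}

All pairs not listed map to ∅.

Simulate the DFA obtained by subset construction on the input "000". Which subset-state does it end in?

Start: {p}.
δ(p,0) = {q}.
Union: {q}.
After 0: {q}.
δ(q,0) = {p,q,r}.
Union: {p,q,r}.
After 0: {p,q,r}.
δ(p,0) = {q}; δ(q,0) = {p,q,r}; δ(r,0) = {p,q}.
Union: {p,q,r}.
After 0: {p,q,r}.

{p,q,r}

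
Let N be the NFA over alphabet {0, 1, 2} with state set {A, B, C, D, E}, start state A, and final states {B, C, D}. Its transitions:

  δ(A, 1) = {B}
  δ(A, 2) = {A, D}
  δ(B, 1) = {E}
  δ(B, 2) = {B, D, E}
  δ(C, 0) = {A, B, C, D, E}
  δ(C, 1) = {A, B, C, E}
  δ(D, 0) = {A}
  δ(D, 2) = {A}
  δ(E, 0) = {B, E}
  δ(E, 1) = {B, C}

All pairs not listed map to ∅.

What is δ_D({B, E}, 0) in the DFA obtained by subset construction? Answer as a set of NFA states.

{B, E}

δ(B,0) = ∅; δ(E,0) = {B, E}.
Union: {B, E}.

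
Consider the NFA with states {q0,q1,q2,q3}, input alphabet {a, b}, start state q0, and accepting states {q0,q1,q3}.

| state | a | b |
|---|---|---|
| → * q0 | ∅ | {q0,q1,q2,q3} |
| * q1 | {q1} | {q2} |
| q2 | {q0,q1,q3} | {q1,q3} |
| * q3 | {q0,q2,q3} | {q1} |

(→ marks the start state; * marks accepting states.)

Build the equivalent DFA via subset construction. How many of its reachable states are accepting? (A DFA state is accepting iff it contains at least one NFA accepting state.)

2

Start state of the DFA: {q0}.
{q0} --a--> ∅  [new]
{q0} --b--> {q0,q1,q2,q3}  [new]
∅ --a--> ∅  [seen]
∅ --b--> ∅  [seen]
{q0,q1,q2,q3} --a--> {q0,q1,q2,q3}  [seen]
{q0,q1,q2,q3} --b--> {q0,q1,q2,q3}  [seen]
Reachable DFA states: {q0}, ∅, {q0,q1,q2,q3}.
Accepting DFA states (contain an NFA accepting state): {q0}, {q0,q1,q2,q3}.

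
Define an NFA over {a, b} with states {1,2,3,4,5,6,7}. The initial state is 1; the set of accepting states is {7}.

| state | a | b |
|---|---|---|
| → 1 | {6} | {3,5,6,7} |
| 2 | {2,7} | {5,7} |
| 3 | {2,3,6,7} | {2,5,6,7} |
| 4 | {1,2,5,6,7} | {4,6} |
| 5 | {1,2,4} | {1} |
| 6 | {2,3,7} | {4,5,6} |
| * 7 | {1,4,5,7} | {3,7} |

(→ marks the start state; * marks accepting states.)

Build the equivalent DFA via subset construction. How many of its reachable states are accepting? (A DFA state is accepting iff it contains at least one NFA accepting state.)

5

Start state of the DFA: {1}.
{1} --a--> {6}  [new]
{1} --b--> {3,5,6,7}  [new]
{6} --a--> {2,3,7}  [new]
{6} --b--> {4,5,6}  [new]
{3,5,6,7} --a--> {1,2,3,4,5,6,7}  [new]
{3,5,6,7} --b--> {1,2,3,4,5,6,7}  [seen]
{2,3,7} --a--> {1,2,3,4,5,6,7}  [seen]
{2,3,7} --b--> {2,3,5,6,7}  [new]
{4,5,6} --a--> {1,2,3,4,5,6,7}  [seen]
{4,5,6} --b--> {1,4,5,6}  [new]
{1,2,3,4,5,6,7} --a--> {1,2,3,4,5,6,7}  [seen]
{1,2,3,4,5,6,7} --b--> {1,2,3,4,5,6,7}  [seen]
{2,3,5,6,7} --a--> {1,2,3,4,5,6,7}  [seen]
{2,3,5,6,7} --b--> {1,2,3,4,5,6,7}  [seen]
{1,4,5,6} --a--> {1,2,3,4,5,6,7}  [seen]
{1,4,5,6} --b--> {1,3,4,5,6,7}  [new]
{1,3,4,5,6,7} --a--> {1,2,3,4,5,6,7}  [seen]
{1,3,4,5,6,7} --b--> {1,2,3,4,5,6,7}  [seen]
Reachable DFA states: {1}, {6}, {3,5,6,7}, {2,3,7}, {4,5,6}, {1,2,3,4,5,6,7}, {2,3,5,6,7}, {1,4,5,6}, {1,3,4,5,6,7}.
Accepting DFA states (contain an NFA accepting state): {3,5,6,7}, {2,3,7}, {1,2,3,4,5,6,7}, {2,3,5,6,7}, {1,3,4,5,6,7}.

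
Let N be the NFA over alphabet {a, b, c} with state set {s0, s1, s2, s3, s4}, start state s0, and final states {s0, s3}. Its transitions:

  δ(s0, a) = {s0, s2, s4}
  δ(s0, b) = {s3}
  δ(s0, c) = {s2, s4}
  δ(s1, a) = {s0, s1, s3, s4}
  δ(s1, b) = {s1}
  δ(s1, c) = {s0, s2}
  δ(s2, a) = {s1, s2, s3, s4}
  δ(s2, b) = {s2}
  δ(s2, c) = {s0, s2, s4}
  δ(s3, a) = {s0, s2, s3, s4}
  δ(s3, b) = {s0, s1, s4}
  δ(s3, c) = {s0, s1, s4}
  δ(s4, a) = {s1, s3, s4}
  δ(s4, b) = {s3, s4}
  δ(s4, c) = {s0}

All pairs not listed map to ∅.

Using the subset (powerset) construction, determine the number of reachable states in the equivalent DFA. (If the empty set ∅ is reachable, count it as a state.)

12

Start state of the DFA: {s0}.
{s0} --a--> {s0, s2, s4}  [new]
{s0} --b--> {s3}  [new]
{s0} --c--> {s2, s4}  [new]
{s0, s2, s4} --a--> {s0, s1, s2, s3, s4}  [new]
{s0, s2, s4} --b--> {s2, s3, s4}  [new]
{s0, s2, s4} --c--> {s0, s2, s4}  [seen]
{s3} --a--> {s0, s2, s3, s4}  [new]
{s3} --b--> {s0, s1, s4}  [new]
{s3} --c--> {s0, s1, s4}  [seen]
{s2, s4} --a--> {s1, s2, s3, s4}  [new]
{s2, s4} --b--> {s2, s3, s4}  [seen]
{s2, s4} --c--> {s0, s2, s4}  [seen]
{s0, s1, s2, s3, s4} --a--> {s0, s1, s2, s3, s4}  [seen]
{s0, s1, s2, s3, s4} --b--> {s0, s1, s2, s3, s4}  [seen]
{s0, s1, s2, s3, s4} --c--> {s0, s1, s2, s4}  [new]
{s2, s3, s4} --a--> {s0, s1, s2, s3, s4}  [seen]
{s2, s3, s4} --b--> {s0, s1, s2, s3, s4}  [seen]
{s2, s3, s4} --c--> {s0, s1, s2, s4}  [seen]
{s0, s2, s3, s4} --a--> {s0, s1, s2, s3, s4}  [seen]
{s0, s2, s3, s4} --b--> {s0, s1, s2, s3, s4}  [seen]
{s0, s2, s3, s4} --c--> {s0, s1, s2, s4}  [seen]
{s0, s1, s4} --a--> {s0, s1, s2, s3, s4}  [seen]
{s0, s1, s4} --b--> {s1, s3, s4}  [new]
{s0, s1, s4} --c--> {s0, s2, s4}  [seen]
{s1, s2, s3, s4} --a--> {s0, s1, s2, s3, s4}  [seen]
{s1, s2, s3, s4} --b--> {s0, s1, s2, s3, s4}  [seen]
{s1, s2, s3, s4} --c--> {s0, s1, s2, s4}  [seen]
{s0, s1, s2, s4} --a--> {s0, s1, s2, s3, s4}  [seen]
{s0, s1, s2, s4} --b--> {s1, s2, s3, s4}  [seen]
{s0, s1, s2, s4} --c--> {s0, s2, s4}  [seen]
{s1, s3, s4} --a--> {s0, s1, s2, s3, s4}  [seen]
{s1, s3, s4} --b--> {s0, s1, s3, s4}  [new]
{s1, s3, s4} --c--> {s0, s1, s2, s4}  [seen]
{s0, s1, s3, s4} --a--> {s0, s1, s2, s3, s4}  [seen]
{s0, s1, s3, s4} --b--> {s0, s1, s3, s4}  [seen]
{s0, s1, s3, s4} --c--> {s0, s1, s2, s4}  [seen]
Reachable DFA states: {s0}, {s0, s2, s4}, {s3}, {s2, s4}, {s0, s1, s2, s3, s4}, {s2, s3, s4}, {s0, s2, s3, s4}, {s0, s1, s4}, {s1, s2, s3, s4}, {s0, s1, s2, s4}, {s1, s3, s4}, {s0, s1, s3, s4}.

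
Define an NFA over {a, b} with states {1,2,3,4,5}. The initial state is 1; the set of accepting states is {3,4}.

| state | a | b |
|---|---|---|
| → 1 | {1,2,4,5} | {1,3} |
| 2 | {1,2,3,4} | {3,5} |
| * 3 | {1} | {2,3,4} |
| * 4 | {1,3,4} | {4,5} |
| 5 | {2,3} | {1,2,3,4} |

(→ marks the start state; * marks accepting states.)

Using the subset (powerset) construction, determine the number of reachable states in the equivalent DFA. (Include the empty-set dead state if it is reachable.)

5

Start state of the DFA: {1}.
{1} --a--> {1,2,4,5}  [new]
{1} --b--> {1,3}  [new]
{1,2,4,5} --a--> {1,2,3,4,5}  [new]
{1,2,4,5} --b--> {1,2,3,4,5}  [seen]
{1,3} --a--> {1,2,4,5}  [seen]
{1,3} --b--> {1,2,3,4}  [new]
{1,2,3,4,5} --a--> {1,2,3,4,5}  [seen]
{1,2,3,4,5} --b--> {1,2,3,4,5}  [seen]
{1,2,3,4} --a--> {1,2,3,4,5}  [seen]
{1,2,3,4} --b--> {1,2,3,4,5}  [seen]
Reachable DFA states: {1}, {1,2,4,5}, {1,3}, {1,2,3,4,5}, {1,2,3,4}.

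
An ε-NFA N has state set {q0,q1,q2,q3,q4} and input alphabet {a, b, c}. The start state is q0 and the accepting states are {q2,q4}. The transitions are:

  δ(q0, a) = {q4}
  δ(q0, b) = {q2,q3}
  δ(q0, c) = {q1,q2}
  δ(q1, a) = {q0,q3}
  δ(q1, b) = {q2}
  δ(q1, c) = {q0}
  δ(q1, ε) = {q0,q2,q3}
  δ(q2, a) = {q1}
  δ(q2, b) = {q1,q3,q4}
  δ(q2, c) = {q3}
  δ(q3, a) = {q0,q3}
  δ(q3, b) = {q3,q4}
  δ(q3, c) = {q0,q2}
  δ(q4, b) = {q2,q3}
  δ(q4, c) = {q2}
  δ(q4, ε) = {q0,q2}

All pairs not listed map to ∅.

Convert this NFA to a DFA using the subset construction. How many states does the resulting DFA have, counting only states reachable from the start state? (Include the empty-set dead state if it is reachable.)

6

Start state of the DFA: {q0} (ε-closure of the NFA start).
{q0} --a--> {q0,q2,q4}  [new]
{q0} --b--> {q2,q3}  [new]
{q0} --c--> {q0,q1,q2,q3}  [new]
{q0,q2,q4} --a--> {q0,q1,q2,q3,q4}  [new]
{q0,q2,q4} --b--> {q0,q1,q2,q3,q4}  [seen]
{q0,q2,q4} --c--> {q0,q1,q2,q3}  [seen]
{q2,q3} --a--> {q0,q1,q2,q3}  [seen]
{q2,q3} --b--> {q0,q1,q2,q3,q4}  [seen]
{q2,q3} --c--> {q0,q2,q3}  [new]
{q0,q1,q2,q3} --a--> {q0,q1,q2,q3,q4}  [seen]
{q0,q1,q2,q3} --b--> {q0,q1,q2,q3,q4}  [seen]
{q0,q1,q2,q3} --c--> {q0,q1,q2,q3}  [seen]
{q0,q1,q2,q3,q4} --a--> {q0,q1,q2,q3,q4}  [seen]
{q0,q1,q2,q3,q4} --b--> {q0,q1,q2,q3,q4}  [seen]
{q0,q1,q2,q3,q4} --c--> {q0,q1,q2,q3}  [seen]
{q0,q2,q3} --a--> {q0,q1,q2,q3,q4}  [seen]
{q0,q2,q3} --b--> {q0,q1,q2,q3,q4}  [seen]
{q0,q2,q3} --c--> {q0,q1,q2,q3}  [seen]
Reachable DFA states: {q0}, {q0,q2,q4}, {q2,q3}, {q0,q1,q2,q3}, {q0,q1,q2,q3,q4}, {q0,q2,q3}.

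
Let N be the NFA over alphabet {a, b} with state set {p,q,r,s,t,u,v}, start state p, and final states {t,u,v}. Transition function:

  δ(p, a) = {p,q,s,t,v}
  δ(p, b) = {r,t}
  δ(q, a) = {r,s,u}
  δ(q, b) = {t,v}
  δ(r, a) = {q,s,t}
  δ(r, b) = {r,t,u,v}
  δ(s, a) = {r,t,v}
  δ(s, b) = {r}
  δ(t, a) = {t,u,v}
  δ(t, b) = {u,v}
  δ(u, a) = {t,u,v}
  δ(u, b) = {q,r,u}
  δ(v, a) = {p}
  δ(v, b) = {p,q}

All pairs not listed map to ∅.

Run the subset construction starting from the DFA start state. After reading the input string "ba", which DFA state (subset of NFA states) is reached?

Start: {p}.
δ(p,b) = {r,t}.
Union: {r,t}.
After b: {r,t}.
δ(r,a) = {q,s,t}; δ(t,a) = {t,u,v}.
Union: {q,s,t,u,v}.
After a: {q,s,t,u,v}.

{q,s,t,u,v}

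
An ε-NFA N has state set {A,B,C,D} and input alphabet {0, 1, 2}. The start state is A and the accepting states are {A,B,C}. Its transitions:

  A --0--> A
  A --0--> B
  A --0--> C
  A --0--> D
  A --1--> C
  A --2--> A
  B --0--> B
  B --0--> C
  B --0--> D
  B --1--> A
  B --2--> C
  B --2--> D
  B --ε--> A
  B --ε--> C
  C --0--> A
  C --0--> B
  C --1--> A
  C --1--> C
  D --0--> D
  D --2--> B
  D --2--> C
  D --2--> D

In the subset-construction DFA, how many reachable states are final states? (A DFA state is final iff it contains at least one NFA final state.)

6

Start state of the DFA: {A} (ε-closure of the NFA start).
{A} --0--> {A,B,C,D}  [new]
{A} --1--> {C}  [new]
{A} --2--> {A}  [seen]
{A,B,C,D} --0--> {A,B,C,D}  [seen]
{A,B,C,D} --1--> {A,C}  [new]
{A,B,C,D} --2--> {A,B,C,D}  [seen]
{C} --0--> {A,B,C}  [new]
{C} --1--> {A,C}  [seen]
{C} --2--> ∅  [new]
{A,C} --0--> {A,B,C,D}  [seen]
{A,C} --1--> {A,C}  [seen]
{A,C} --2--> {A}  [seen]
{A,B,C} --0--> {A,B,C,D}  [seen]
{A,B,C} --1--> {A,C}  [seen]
{A,B,C} --2--> {A,C,D}  [new]
∅ --0--> ∅  [seen]
∅ --1--> ∅  [seen]
∅ --2--> ∅  [seen]
{A,C,D} --0--> {A,B,C,D}  [seen]
{A,C,D} --1--> {A,C}  [seen]
{A,C,D} --2--> {A,B,C,D}  [seen]
Reachable DFA states: {A}, {A,B,C,D}, {C}, {A,C}, {A,B,C}, ∅, {A,C,D}.
Accepting DFA states (contain an NFA accepting state): {A}, {A,B,C,D}, {C}, {A,C}, {A,B,C}, {A,C,D}.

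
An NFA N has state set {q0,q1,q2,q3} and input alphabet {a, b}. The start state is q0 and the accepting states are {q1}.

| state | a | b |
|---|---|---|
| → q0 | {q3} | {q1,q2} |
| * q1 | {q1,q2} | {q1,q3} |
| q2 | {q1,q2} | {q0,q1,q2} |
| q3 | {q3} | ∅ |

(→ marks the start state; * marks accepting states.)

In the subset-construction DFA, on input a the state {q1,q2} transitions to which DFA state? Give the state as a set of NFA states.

δ(q1,a) = {q1,q2}; δ(q2,a) = {q1,q2}.
Union: {q1,q2}.

{q1,q2}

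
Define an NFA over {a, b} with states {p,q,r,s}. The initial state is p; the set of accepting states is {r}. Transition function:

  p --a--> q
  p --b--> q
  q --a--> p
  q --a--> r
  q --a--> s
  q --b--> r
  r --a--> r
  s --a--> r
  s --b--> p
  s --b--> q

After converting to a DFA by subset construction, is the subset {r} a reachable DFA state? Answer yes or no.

yes

Start state of the DFA: {p}.
{p} --a--> {q}  [new]
{p} --b--> {q}  [seen]
{q} --a--> {p,r,s}  [new]
{q} --b--> {r}  [new]
{p,r,s} --a--> {q,r}  [new]
{p,r,s} --b--> {p,q}  [new]
{r} --a--> {r}  [seen]
{r} --b--> ∅  [new]
{q,r} --a--> {p,r,s}  [seen]
{q,r} --b--> {r}  [seen]
{p,q} --a--> {p,q,r,s}  [new]
{p,q} --b--> {q,r}  [seen]
∅ --a--> ∅  [seen]
∅ --b--> ∅  [seen]
{p,q,r,s} --a--> {p,q,r,s}  [seen]
{p,q,r,s} --b--> {p,q,r}  [new]
{p,q,r} --a--> {p,q,r,s}  [seen]
{p,q,r} --b--> {q,r}  [seen]
Reachable DFA states: {p}, {q}, {p,r,s}, {r}, {q,r}, {p,q}, ∅, {p,q,r,s}, {p,q,r}.
{r} is among them.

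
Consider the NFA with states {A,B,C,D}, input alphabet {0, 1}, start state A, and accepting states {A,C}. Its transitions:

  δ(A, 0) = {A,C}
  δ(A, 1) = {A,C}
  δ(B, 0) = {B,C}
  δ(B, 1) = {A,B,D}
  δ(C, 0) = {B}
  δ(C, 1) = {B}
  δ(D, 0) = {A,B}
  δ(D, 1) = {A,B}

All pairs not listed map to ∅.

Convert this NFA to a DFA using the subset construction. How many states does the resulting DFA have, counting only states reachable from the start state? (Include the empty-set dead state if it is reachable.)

Start state of the DFA: {A}.
{A} --0--> {A,C}  [new]
{A} --1--> {A,C}  [seen]
{A,C} --0--> {A,B,C}  [new]
{A,C} --1--> {A,B,C}  [seen]
{A,B,C} --0--> {A,B,C}  [seen]
{A,B,C} --1--> {A,B,C,D}  [new]
{A,B,C,D} --0--> {A,B,C}  [seen]
{A,B,C,D} --1--> {A,B,C,D}  [seen]
Reachable DFA states: {A}, {A,C}, {A,B,C}, {A,B,C,D}.

4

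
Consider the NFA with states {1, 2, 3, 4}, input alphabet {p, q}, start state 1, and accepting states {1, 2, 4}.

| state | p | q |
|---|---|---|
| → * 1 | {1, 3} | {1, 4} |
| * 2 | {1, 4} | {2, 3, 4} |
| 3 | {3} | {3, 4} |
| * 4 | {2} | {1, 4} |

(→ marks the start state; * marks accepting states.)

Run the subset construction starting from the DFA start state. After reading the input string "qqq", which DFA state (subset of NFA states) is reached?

Start: {1}.
δ(1,q) = {1, 4}.
Union: {1, 4}.
After q: {1, 4}.
δ(1,q) = {1, 4}; δ(4,q) = {1, 4}.
Union: {1, 4}.
After q: {1, 4}.
δ(1,q) = {1, 4}; δ(4,q) = {1, 4}.
Union: {1, 4}.
After q: {1, 4}.

{1, 4}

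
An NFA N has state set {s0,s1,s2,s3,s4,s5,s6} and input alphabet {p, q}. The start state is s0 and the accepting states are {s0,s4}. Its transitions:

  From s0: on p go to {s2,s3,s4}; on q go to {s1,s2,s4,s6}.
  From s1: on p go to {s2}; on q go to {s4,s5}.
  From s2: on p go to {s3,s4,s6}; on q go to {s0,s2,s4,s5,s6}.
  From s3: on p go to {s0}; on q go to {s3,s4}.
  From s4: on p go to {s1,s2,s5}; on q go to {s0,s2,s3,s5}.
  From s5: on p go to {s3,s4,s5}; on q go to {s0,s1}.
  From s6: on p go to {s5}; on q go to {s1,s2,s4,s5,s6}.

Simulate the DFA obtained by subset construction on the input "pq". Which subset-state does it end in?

{s0,s2,s3,s4,s5,s6}

Start: {s0}.
δ(s0,p) = {s2,s3,s4}.
Union: {s2,s3,s4}.
After p: {s2,s3,s4}.
δ(s2,q) = {s0,s2,s4,s5,s6}; δ(s3,q) = {s3,s4}; δ(s4,q) = {s0,s2,s3,s5}.
Union: {s0,s2,s3,s4,s5,s6}.
After q: {s0,s2,s3,s4,s5,s6}.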